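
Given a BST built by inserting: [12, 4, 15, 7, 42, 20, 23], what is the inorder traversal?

Tree insertion order: [12, 4, 15, 7, 42, 20, 23]
Tree (level-order array): [12, 4, 15, None, 7, None, 42, None, None, 20, None, None, 23]
Inorder traversal: [4, 7, 12, 15, 20, 23, 42]


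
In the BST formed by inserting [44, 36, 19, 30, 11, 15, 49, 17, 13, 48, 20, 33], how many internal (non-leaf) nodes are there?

Tree built from: [44, 36, 19, 30, 11, 15, 49, 17, 13, 48, 20, 33]
Tree (level-order array): [44, 36, 49, 19, None, 48, None, 11, 30, None, None, None, 15, 20, 33, 13, 17]
Rule: An internal node has at least one child.
Per-node child counts:
  node 44: 2 child(ren)
  node 36: 1 child(ren)
  node 19: 2 child(ren)
  node 11: 1 child(ren)
  node 15: 2 child(ren)
  node 13: 0 child(ren)
  node 17: 0 child(ren)
  node 30: 2 child(ren)
  node 20: 0 child(ren)
  node 33: 0 child(ren)
  node 49: 1 child(ren)
  node 48: 0 child(ren)
Matching nodes: [44, 36, 19, 11, 15, 30, 49]
Count of internal (non-leaf) nodes: 7


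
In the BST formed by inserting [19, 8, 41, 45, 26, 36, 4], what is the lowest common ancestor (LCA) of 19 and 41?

Tree insertion order: [19, 8, 41, 45, 26, 36, 4]
Tree (level-order array): [19, 8, 41, 4, None, 26, 45, None, None, None, 36]
In a BST, the LCA of p=19, q=41 is the first node v on the
root-to-leaf path with p <= v <= q (go left if both < v, right if both > v).
Walk from root:
  at 19: 19 <= 19 <= 41, this is the LCA
LCA = 19


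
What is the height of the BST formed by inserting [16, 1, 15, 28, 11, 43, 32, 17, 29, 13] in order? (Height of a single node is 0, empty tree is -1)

Insertion order: [16, 1, 15, 28, 11, 43, 32, 17, 29, 13]
Tree (level-order array): [16, 1, 28, None, 15, 17, 43, 11, None, None, None, 32, None, None, 13, 29]
Compute height bottom-up (empty subtree = -1):
  height(13) = 1 + max(-1, -1) = 0
  height(11) = 1 + max(-1, 0) = 1
  height(15) = 1 + max(1, -1) = 2
  height(1) = 1 + max(-1, 2) = 3
  height(17) = 1 + max(-1, -1) = 0
  height(29) = 1 + max(-1, -1) = 0
  height(32) = 1 + max(0, -1) = 1
  height(43) = 1 + max(1, -1) = 2
  height(28) = 1 + max(0, 2) = 3
  height(16) = 1 + max(3, 3) = 4
Height = 4


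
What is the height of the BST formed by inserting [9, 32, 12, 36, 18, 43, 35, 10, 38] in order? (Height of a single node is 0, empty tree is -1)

Insertion order: [9, 32, 12, 36, 18, 43, 35, 10, 38]
Tree (level-order array): [9, None, 32, 12, 36, 10, 18, 35, 43, None, None, None, None, None, None, 38]
Compute height bottom-up (empty subtree = -1):
  height(10) = 1 + max(-1, -1) = 0
  height(18) = 1 + max(-1, -1) = 0
  height(12) = 1 + max(0, 0) = 1
  height(35) = 1 + max(-1, -1) = 0
  height(38) = 1 + max(-1, -1) = 0
  height(43) = 1 + max(0, -1) = 1
  height(36) = 1 + max(0, 1) = 2
  height(32) = 1 + max(1, 2) = 3
  height(9) = 1 + max(-1, 3) = 4
Height = 4


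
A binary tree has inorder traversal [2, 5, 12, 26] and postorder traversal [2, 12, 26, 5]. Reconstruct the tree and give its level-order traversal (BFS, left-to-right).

Inorder:   [2, 5, 12, 26]
Postorder: [2, 12, 26, 5]
Algorithm: postorder visits root last, so walk postorder right-to-left;
each value is the root of the current inorder slice — split it at that
value, recurse on the right subtree first, then the left.
Recursive splits:
  root=5; inorder splits into left=[2], right=[12, 26]
  root=26; inorder splits into left=[12], right=[]
  root=12; inorder splits into left=[], right=[]
  root=2; inorder splits into left=[], right=[]
Reconstructed level-order: [5, 2, 26, 12]


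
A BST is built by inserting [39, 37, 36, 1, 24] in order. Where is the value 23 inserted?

Starting tree (level order): [39, 37, None, 36, None, 1, None, None, 24]
Insertion path: 39 -> 37 -> 36 -> 1 -> 24
Result: insert 23 as left child of 24
Final tree (level order): [39, 37, None, 36, None, 1, None, None, 24, 23]


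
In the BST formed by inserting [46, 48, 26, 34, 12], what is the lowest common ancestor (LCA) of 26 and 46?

Tree insertion order: [46, 48, 26, 34, 12]
Tree (level-order array): [46, 26, 48, 12, 34]
In a BST, the LCA of p=26, q=46 is the first node v on the
root-to-leaf path with p <= v <= q (go left if both < v, right if both > v).
Walk from root:
  at 46: 26 <= 46 <= 46, this is the LCA
LCA = 46


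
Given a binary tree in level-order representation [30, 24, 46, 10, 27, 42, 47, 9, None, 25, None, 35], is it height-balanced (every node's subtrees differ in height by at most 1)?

Tree (level-order array): [30, 24, 46, 10, 27, 42, 47, 9, None, 25, None, 35]
Definition: a tree is height-balanced if, at every node, |h(left) - h(right)| <= 1 (empty subtree has height -1).
Bottom-up per-node check:
  node 9: h_left=-1, h_right=-1, diff=0 [OK], height=0
  node 10: h_left=0, h_right=-1, diff=1 [OK], height=1
  node 25: h_left=-1, h_right=-1, diff=0 [OK], height=0
  node 27: h_left=0, h_right=-1, diff=1 [OK], height=1
  node 24: h_left=1, h_right=1, diff=0 [OK], height=2
  node 35: h_left=-1, h_right=-1, diff=0 [OK], height=0
  node 42: h_left=0, h_right=-1, diff=1 [OK], height=1
  node 47: h_left=-1, h_right=-1, diff=0 [OK], height=0
  node 46: h_left=1, h_right=0, diff=1 [OK], height=2
  node 30: h_left=2, h_right=2, diff=0 [OK], height=3
All nodes satisfy the balance condition.
Result: Balanced


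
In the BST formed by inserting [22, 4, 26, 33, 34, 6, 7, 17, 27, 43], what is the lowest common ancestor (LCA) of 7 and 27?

Tree insertion order: [22, 4, 26, 33, 34, 6, 7, 17, 27, 43]
Tree (level-order array): [22, 4, 26, None, 6, None, 33, None, 7, 27, 34, None, 17, None, None, None, 43]
In a BST, the LCA of p=7, q=27 is the first node v on the
root-to-leaf path with p <= v <= q (go left if both < v, right if both > v).
Walk from root:
  at 22: 7 <= 22 <= 27, this is the LCA
LCA = 22


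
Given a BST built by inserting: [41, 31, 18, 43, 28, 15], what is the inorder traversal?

Tree insertion order: [41, 31, 18, 43, 28, 15]
Tree (level-order array): [41, 31, 43, 18, None, None, None, 15, 28]
Inorder traversal: [15, 18, 28, 31, 41, 43]


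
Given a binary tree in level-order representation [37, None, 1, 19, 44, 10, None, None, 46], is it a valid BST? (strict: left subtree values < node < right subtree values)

Level-order array: [37, None, 1, 19, 44, 10, None, None, 46]
Validate using subtree bounds (lo, hi): at each node, require lo < value < hi,
then recurse left with hi=value and right with lo=value.
Preorder trace (stopping at first violation):
  at node 37 with bounds (-inf, +inf): OK
  at node 1 with bounds (37, +inf): VIOLATION
Node 1 violates its bound: not (37 < 1 < +inf).
Result: Not a valid BST


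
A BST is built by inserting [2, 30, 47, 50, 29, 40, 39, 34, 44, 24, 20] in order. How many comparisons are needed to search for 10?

Search path for 10: 2 -> 30 -> 29 -> 24 -> 20
Found: False
Comparisons: 5


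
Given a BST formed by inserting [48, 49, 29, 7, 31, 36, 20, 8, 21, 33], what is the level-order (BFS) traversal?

Tree insertion order: [48, 49, 29, 7, 31, 36, 20, 8, 21, 33]
Tree (level-order array): [48, 29, 49, 7, 31, None, None, None, 20, None, 36, 8, 21, 33]
BFS from the root, enqueuing left then right child of each popped node:
  queue [48] -> pop 48, enqueue [29, 49], visited so far: [48]
  queue [29, 49] -> pop 29, enqueue [7, 31], visited so far: [48, 29]
  queue [49, 7, 31] -> pop 49, enqueue [none], visited so far: [48, 29, 49]
  queue [7, 31] -> pop 7, enqueue [20], visited so far: [48, 29, 49, 7]
  queue [31, 20] -> pop 31, enqueue [36], visited so far: [48, 29, 49, 7, 31]
  queue [20, 36] -> pop 20, enqueue [8, 21], visited so far: [48, 29, 49, 7, 31, 20]
  queue [36, 8, 21] -> pop 36, enqueue [33], visited so far: [48, 29, 49, 7, 31, 20, 36]
  queue [8, 21, 33] -> pop 8, enqueue [none], visited so far: [48, 29, 49, 7, 31, 20, 36, 8]
  queue [21, 33] -> pop 21, enqueue [none], visited so far: [48, 29, 49, 7, 31, 20, 36, 8, 21]
  queue [33] -> pop 33, enqueue [none], visited so far: [48, 29, 49, 7, 31, 20, 36, 8, 21, 33]
Result: [48, 29, 49, 7, 31, 20, 36, 8, 21, 33]


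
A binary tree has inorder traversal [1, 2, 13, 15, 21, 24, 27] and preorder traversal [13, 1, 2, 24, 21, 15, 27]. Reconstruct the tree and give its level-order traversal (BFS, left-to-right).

Inorder:  [1, 2, 13, 15, 21, 24, 27]
Preorder: [13, 1, 2, 24, 21, 15, 27]
Algorithm: preorder visits root first, so consume preorder in order;
for each root, split the current inorder slice at that value into
left-subtree inorder and right-subtree inorder, then recurse.
Recursive splits:
  root=13; inorder splits into left=[1, 2], right=[15, 21, 24, 27]
  root=1; inorder splits into left=[], right=[2]
  root=2; inorder splits into left=[], right=[]
  root=24; inorder splits into left=[15, 21], right=[27]
  root=21; inorder splits into left=[15], right=[]
  root=15; inorder splits into left=[], right=[]
  root=27; inorder splits into left=[], right=[]
Reconstructed level-order: [13, 1, 24, 2, 21, 27, 15]


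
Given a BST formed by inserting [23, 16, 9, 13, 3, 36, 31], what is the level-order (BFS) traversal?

Tree insertion order: [23, 16, 9, 13, 3, 36, 31]
Tree (level-order array): [23, 16, 36, 9, None, 31, None, 3, 13]
BFS from the root, enqueuing left then right child of each popped node:
  queue [23] -> pop 23, enqueue [16, 36], visited so far: [23]
  queue [16, 36] -> pop 16, enqueue [9], visited so far: [23, 16]
  queue [36, 9] -> pop 36, enqueue [31], visited so far: [23, 16, 36]
  queue [9, 31] -> pop 9, enqueue [3, 13], visited so far: [23, 16, 36, 9]
  queue [31, 3, 13] -> pop 31, enqueue [none], visited so far: [23, 16, 36, 9, 31]
  queue [3, 13] -> pop 3, enqueue [none], visited so far: [23, 16, 36, 9, 31, 3]
  queue [13] -> pop 13, enqueue [none], visited so far: [23, 16, 36, 9, 31, 3, 13]
Result: [23, 16, 36, 9, 31, 3, 13]


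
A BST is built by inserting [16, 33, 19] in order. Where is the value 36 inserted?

Starting tree (level order): [16, None, 33, 19]
Insertion path: 16 -> 33
Result: insert 36 as right child of 33
Final tree (level order): [16, None, 33, 19, 36]


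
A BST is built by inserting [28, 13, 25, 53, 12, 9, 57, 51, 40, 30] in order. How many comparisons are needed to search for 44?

Search path for 44: 28 -> 53 -> 51 -> 40
Found: False
Comparisons: 4


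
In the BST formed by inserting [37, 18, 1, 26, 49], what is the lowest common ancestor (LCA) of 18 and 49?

Tree insertion order: [37, 18, 1, 26, 49]
Tree (level-order array): [37, 18, 49, 1, 26]
In a BST, the LCA of p=18, q=49 is the first node v on the
root-to-leaf path with p <= v <= q (go left if both < v, right if both > v).
Walk from root:
  at 37: 18 <= 37 <= 49, this is the LCA
LCA = 37


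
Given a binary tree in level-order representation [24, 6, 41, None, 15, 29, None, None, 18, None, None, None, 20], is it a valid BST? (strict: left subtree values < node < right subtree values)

Level-order array: [24, 6, 41, None, 15, 29, None, None, 18, None, None, None, 20]
Validate using subtree bounds (lo, hi): at each node, require lo < value < hi,
then recurse left with hi=value and right with lo=value.
Preorder trace (stopping at first violation):
  at node 24 with bounds (-inf, +inf): OK
  at node 6 with bounds (-inf, 24): OK
  at node 15 with bounds (6, 24): OK
  at node 18 with bounds (15, 24): OK
  at node 20 with bounds (18, 24): OK
  at node 41 with bounds (24, +inf): OK
  at node 29 with bounds (24, 41): OK
No violation found at any node.
Result: Valid BST


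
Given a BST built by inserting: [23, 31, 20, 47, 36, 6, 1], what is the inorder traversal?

Tree insertion order: [23, 31, 20, 47, 36, 6, 1]
Tree (level-order array): [23, 20, 31, 6, None, None, 47, 1, None, 36]
Inorder traversal: [1, 6, 20, 23, 31, 36, 47]


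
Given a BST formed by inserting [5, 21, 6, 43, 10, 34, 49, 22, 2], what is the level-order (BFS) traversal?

Tree insertion order: [5, 21, 6, 43, 10, 34, 49, 22, 2]
Tree (level-order array): [5, 2, 21, None, None, 6, 43, None, 10, 34, 49, None, None, 22]
BFS from the root, enqueuing left then right child of each popped node:
  queue [5] -> pop 5, enqueue [2, 21], visited so far: [5]
  queue [2, 21] -> pop 2, enqueue [none], visited so far: [5, 2]
  queue [21] -> pop 21, enqueue [6, 43], visited so far: [5, 2, 21]
  queue [6, 43] -> pop 6, enqueue [10], visited so far: [5, 2, 21, 6]
  queue [43, 10] -> pop 43, enqueue [34, 49], visited so far: [5, 2, 21, 6, 43]
  queue [10, 34, 49] -> pop 10, enqueue [none], visited so far: [5, 2, 21, 6, 43, 10]
  queue [34, 49] -> pop 34, enqueue [22], visited so far: [5, 2, 21, 6, 43, 10, 34]
  queue [49, 22] -> pop 49, enqueue [none], visited so far: [5, 2, 21, 6, 43, 10, 34, 49]
  queue [22] -> pop 22, enqueue [none], visited so far: [5, 2, 21, 6, 43, 10, 34, 49, 22]
Result: [5, 2, 21, 6, 43, 10, 34, 49, 22]


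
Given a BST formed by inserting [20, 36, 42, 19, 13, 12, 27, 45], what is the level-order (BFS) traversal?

Tree insertion order: [20, 36, 42, 19, 13, 12, 27, 45]
Tree (level-order array): [20, 19, 36, 13, None, 27, 42, 12, None, None, None, None, 45]
BFS from the root, enqueuing left then right child of each popped node:
  queue [20] -> pop 20, enqueue [19, 36], visited so far: [20]
  queue [19, 36] -> pop 19, enqueue [13], visited so far: [20, 19]
  queue [36, 13] -> pop 36, enqueue [27, 42], visited so far: [20, 19, 36]
  queue [13, 27, 42] -> pop 13, enqueue [12], visited so far: [20, 19, 36, 13]
  queue [27, 42, 12] -> pop 27, enqueue [none], visited so far: [20, 19, 36, 13, 27]
  queue [42, 12] -> pop 42, enqueue [45], visited so far: [20, 19, 36, 13, 27, 42]
  queue [12, 45] -> pop 12, enqueue [none], visited so far: [20, 19, 36, 13, 27, 42, 12]
  queue [45] -> pop 45, enqueue [none], visited so far: [20, 19, 36, 13, 27, 42, 12, 45]
Result: [20, 19, 36, 13, 27, 42, 12, 45]


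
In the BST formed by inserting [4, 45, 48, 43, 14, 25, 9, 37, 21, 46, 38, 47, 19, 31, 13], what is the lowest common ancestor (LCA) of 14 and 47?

Tree insertion order: [4, 45, 48, 43, 14, 25, 9, 37, 21, 46, 38, 47, 19, 31, 13]
Tree (level-order array): [4, None, 45, 43, 48, 14, None, 46, None, 9, 25, None, 47, None, 13, 21, 37, None, None, None, None, 19, None, 31, 38]
In a BST, the LCA of p=14, q=47 is the first node v on the
root-to-leaf path with p <= v <= q (go left if both < v, right if both > v).
Walk from root:
  at 4: both 14 and 47 > 4, go right
  at 45: 14 <= 45 <= 47, this is the LCA
LCA = 45


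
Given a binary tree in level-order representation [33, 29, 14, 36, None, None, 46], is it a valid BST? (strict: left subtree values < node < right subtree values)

Level-order array: [33, 29, 14, 36, None, None, 46]
Validate using subtree bounds (lo, hi): at each node, require lo < value < hi,
then recurse left with hi=value and right with lo=value.
Preorder trace (stopping at first violation):
  at node 33 with bounds (-inf, +inf): OK
  at node 29 with bounds (-inf, 33): OK
  at node 36 with bounds (-inf, 29): VIOLATION
Node 36 violates its bound: not (-inf < 36 < 29).
Result: Not a valid BST


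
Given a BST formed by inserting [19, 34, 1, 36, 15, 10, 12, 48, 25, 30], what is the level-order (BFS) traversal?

Tree insertion order: [19, 34, 1, 36, 15, 10, 12, 48, 25, 30]
Tree (level-order array): [19, 1, 34, None, 15, 25, 36, 10, None, None, 30, None, 48, None, 12]
BFS from the root, enqueuing left then right child of each popped node:
  queue [19] -> pop 19, enqueue [1, 34], visited so far: [19]
  queue [1, 34] -> pop 1, enqueue [15], visited so far: [19, 1]
  queue [34, 15] -> pop 34, enqueue [25, 36], visited so far: [19, 1, 34]
  queue [15, 25, 36] -> pop 15, enqueue [10], visited so far: [19, 1, 34, 15]
  queue [25, 36, 10] -> pop 25, enqueue [30], visited so far: [19, 1, 34, 15, 25]
  queue [36, 10, 30] -> pop 36, enqueue [48], visited so far: [19, 1, 34, 15, 25, 36]
  queue [10, 30, 48] -> pop 10, enqueue [12], visited so far: [19, 1, 34, 15, 25, 36, 10]
  queue [30, 48, 12] -> pop 30, enqueue [none], visited so far: [19, 1, 34, 15, 25, 36, 10, 30]
  queue [48, 12] -> pop 48, enqueue [none], visited so far: [19, 1, 34, 15, 25, 36, 10, 30, 48]
  queue [12] -> pop 12, enqueue [none], visited so far: [19, 1, 34, 15, 25, 36, 10, 30, 48, 12]
Result: [19, 1, 34, 15, 25, 36, 10, 30, 48, 12]


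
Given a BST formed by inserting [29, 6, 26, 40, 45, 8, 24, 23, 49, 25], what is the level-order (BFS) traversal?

Tree insertion order: [29, 6, 26, 40, 45, 8, 24, 23, 49, 25]
Tree (level-order array): [29, 6, 40, None, 26, None, 45, 8, None, None, 49, None, 24, None, None, 23, 25]
BFS from the root, enqueuing left then right child of each popped node:
  queue [29] -> pop 29, enqueue [6, 40], visited so far: [29]
  queue [6, 40] -> pop 6, enqueue [26], visited so far: [29, 6]
  queue [40, 26] -> pop 40, enqueue [45], visited so far: [29, 6, 40]
  queue [26, 45] -> pop 26, enqueue [8], visited so far: [29, 6, 40, 26]
  queue [45, 8] -> pop 45, enqueue [49], visited so far: [29, 6, 40, 26, 45]
  queue [8, 49] -> pop 8, enqueue [24], visited so far: [29, 6, 40, 26, 45, 8]
  queue [49, 24] -> pop 49, enqueue [none], visited so far: [29, 6, 40, 26, 45, 8, 49]
  queue [24] -> pop 24, enqueue [23, 25], visited so far: [29, 6, 40, 26, 45, 8, 49, 24]
  queue [23, 25] -> pop 23, enqueue [none], visited so far: [29, 6, 40, 26, 45, 8, 49, 24, 23]
  queue [25] -> pop 25, enqueue [none], visited so far: [29, 6, 40, 26, 45, 8, 49, 24, 23, 25]
Result: [29, 6, 40, 26, 45, 8, 49, 24, 23, 25]


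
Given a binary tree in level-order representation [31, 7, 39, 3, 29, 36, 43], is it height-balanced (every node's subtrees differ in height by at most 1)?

Tree (level-order array): [31, 7, 39, 3, 29, 36, 43]
Definition: a tree is height-balanced if, at every node, |h(left) - h(right)| <= 1 (empty subtree has height -1).
Bottom-up per-node check:
  node 3: h_left=-1, h_right=-1, diff=0 [OK], height=0
  node 29: h_left=-1, h_right=-1, diff=0 [OK], height=0
  node 7: h_left=0, h_right=0, diff=0 [OK], height=1
  node 36: h_left=-1, h_right=-1, diff=0 [OK], height=0
  node 43: h_left=-1, h_right=-1, diff=0 [OK], height=0
  node 39: h_left=0, h_right=0, diff=0 [OK], height=1
  node 31: h_left=1, h_right=1, diff=0 [OK], height=2
All nodes satisfy the balance condition.
Result: Balanced


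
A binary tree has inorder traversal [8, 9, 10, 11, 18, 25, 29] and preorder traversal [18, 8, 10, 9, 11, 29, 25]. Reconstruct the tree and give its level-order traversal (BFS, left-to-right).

Inorder:  [8, 9, 10, 11, 18, 25, 29]
Preorder: [18, 8, 10, 9, 11, 29, 25]
Algorithm: preorder visits root first, so consume preorder in order;
for each root, split the current inorder slice at that value into
left-subtree inorder and right-subtree inorder, then recurse.
Recursive splits:
  root=18; inorder splits into left=[8, 9, 10, 11], right=[25, 29]
  root=8; inorder splits into left=[], right=[9, 10, 11]
  root=10; inorder splits into left=[9], right=[11]
  root=9; inorder splits into left=[], right=[]
  root=11; inorder splits into left=[], right=[]
  root=29; inorder splits into left=[25], right=[]
  root=25; inorder splits into left=[], right=[]
Reconstructed level-order: [18, 8, 29, 10, 25, 9, 11]


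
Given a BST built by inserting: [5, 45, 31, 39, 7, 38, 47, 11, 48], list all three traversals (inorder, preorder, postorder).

Tree insertion order: [5, 45, 31, 39, 7, 38, 47, 11, 48]
Tree (level-order array): [5, None, 45, 31, 47, 7, 39, None, 48, None, 11, 38]
Inorder (L, root, R): [5, 7, 11, 31, 38, 39, 45, 47, 48]
Preorder (root, L, R): [5, 45, 31, 7, 11, 39, 38, 47, 48]
Postorder (L, R, root): [11, 7, 38, 39, 31, 48, 47, 45, 5]


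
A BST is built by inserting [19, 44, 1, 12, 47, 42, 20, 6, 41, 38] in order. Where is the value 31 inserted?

Starting tree (level order): [19, 1, 44, None, 12, 42, 47, 6, None, 20, None, None, None, None, None, None, 41, 38]
Insertion path: 19 -> 44 -> 42 -> 20 -> 41 -> 38
Result: insert 31 as left child of 38
Final tree (level order): [19, 1, 44, None, 12, 42, 47, 6, None, 20, None, None, None, None, None, None, 41, 38, None, 31]


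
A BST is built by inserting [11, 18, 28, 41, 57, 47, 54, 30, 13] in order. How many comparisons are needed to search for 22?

Search path for 22: 11 -> 18 -> 28
Found: False
Comparisons: 3


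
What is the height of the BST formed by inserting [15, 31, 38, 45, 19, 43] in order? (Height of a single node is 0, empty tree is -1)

Insertion order: [15, 31, 38, 45, 19, 43]
Tree (level-order array): [15, None, 31, 19, 38, None, None, None, 45, 43]
Compute height bottom-up (empty subtree = -1):
  height(19) = 1 + max(-1, -1) = 0
  height(43) = 1 + max(-1, -1) = 0
  height(45) = 1 + max(0, -1) = 1
  height(38) = 1 + max(-1, 1) = 2
  height(31) = 1 + max(0, 2) = 3
  height(15) = 1 + max(-1, 3) = 4
Height = 4


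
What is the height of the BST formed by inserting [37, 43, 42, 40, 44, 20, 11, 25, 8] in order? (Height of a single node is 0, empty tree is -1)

Insertion order: [37, 43, 42, 40, 44, 20, 11, 25, 8]
Tree (level-order array): [37, 20, 43, 11, 25, 42, 44, 8, None, None, None, 40]
Compute height bottom-up (empty subtree = -1):
  height(8) = 1 + max(-1, -1) = 0
  height(11) = 1 + max(0, -1) = 1
  height(25) = 1 + max(-1, -1) = 0
  height(20) = 1 + max(1, 0) = 2
  height(40) = 1 + max(-1, -1) = 0
  height(42) = 1 + max(0, -1) = 1
  height(44) = 1 + max(-1, -1) = 0
  height(43) = 1 + max(1, 0) = 2
  height(37) = 1 + max(2, 2) = 3
Height = 3


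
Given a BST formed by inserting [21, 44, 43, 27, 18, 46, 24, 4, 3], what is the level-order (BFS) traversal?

Tree insertion order: [21, 44, 43, 27, 18, 46, 24, 4, 3]
Tree (level-order array): [21, 18, 44, 4, None, 43, 46, 3, None, 27, None, None, None, None, None, 24]
BFS from the root, enqueuing left then right child of each popped node:
  queue [21] -> pop 21, enqueue [18, 44], visited so far: [21]
  queue [18, 44] -> pop 18, enqueue [4], visited so far: [21, 18]
  queue [44, 4] -> pop 44, enqueue [43, 46], visited so far: [21, 18, 44]
  queue [4, 43, 46] -> pop 4, enqueue [3], visited so far: [21, 18, 44, 4]
  queue [43, 46, 3] -> pop 43, enqueue [27], visited so far: [21, 18, 44, 4, 43]
  queue [46, 3, 27] -> pop 46, enqueue [none], visited so far: [21, 18, 44, 4, 43, 46]
  queue [3, 27] -> pop 3, enqueue [none], visited so far: [21, 18, 44, 4, 43, 46, 3]
  queue [27] -> pop 27, enqueue [24], visited so far: [21, 18, 44, 4, 43, 46, 3, 27]
  queue [24] -> pop 24, enqueue [none], visited so far: [21, 18, 44, 4, 43, 46, 3, 27, 24]
Result: [21, 18, 44, 4, 43, 46, 3, 27, 24]


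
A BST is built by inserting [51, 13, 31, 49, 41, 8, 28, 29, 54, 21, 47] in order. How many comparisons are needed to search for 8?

Search path for 8: 51 -> 13 -> 8
Found: True
Comparisons: 3


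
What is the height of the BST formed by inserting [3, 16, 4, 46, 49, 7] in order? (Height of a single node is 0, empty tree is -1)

Insertion order: [3, 16, 4, 46, 49, 7]
Tree (level-order array): [3, None, 16, 4, 46, None, 7, None, 49]
Compute height bottom-up (empty subtree = -1):
  height(7) = 1 + max(-1, -1) = 0
  height(4) = 1 + max(-1, 0) = 1
  height(49) = 1 + max(-1, -1) = 0
  height(46) = 1 + max(-1, 0) = 1
  height(16) = 1 + max(1, 1) = 2
  height(3) = 1 + max(-1, 2) = 3
Height = 3


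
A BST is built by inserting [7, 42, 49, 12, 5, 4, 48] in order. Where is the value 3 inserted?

Starting tree (level order): [7, 5, 42, 4, None, 12, 49, None, None, None, None, 48]
Insertion path: 7 -> 5 -> 4
Result: insert 3 as left child of 4
Final tree (level order): [7, 5, 42, 4, None, 12, 49, 3, None, None, None, 48]


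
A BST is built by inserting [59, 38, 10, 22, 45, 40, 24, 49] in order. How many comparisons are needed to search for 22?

Search path for 22: 59 -> 38 -> 10 -> 22
Found: True
Comparisons: 4


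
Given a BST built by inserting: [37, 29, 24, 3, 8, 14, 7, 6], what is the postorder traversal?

Tree insertion order: [37, 29, 24, 3, 8, 14, 7, 6]
Tree (level-order array): [37, 29, None, 24, None, 3, None, None, 8, 7, 14, 6]
Postorder traversal: [6, 7, 14, 8, 3, 24, 29, 37]


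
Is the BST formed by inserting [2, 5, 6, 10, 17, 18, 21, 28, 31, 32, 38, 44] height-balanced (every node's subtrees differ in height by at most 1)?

Tree (level-order array): [2, None, 5, None, 6, None, 10, None, 17, None, 18, None, 21, None, 28, None, 31, None, 32, None, 38, None, 44]
Definition: a tree is height-balanced if, at every node, |h(left) - h(right)| <= 1 (empty subtree has height -1).
Bottom-up per-node check:
  node 44: h_left=-1, h_right=-1, diff=0 [OK], height=0
  node 38: h_left=-1, h_right=0, diff=1 [OK], height=1
  node 32: h_left=-1, h_right=1, diff=2 [FAIL (|-1-1|=2 > 1)], height=2
  node 31: h_left=-1, h_right=2, diff=3 [FAIL (|-1-2|=3 > 1)], height=3
  node 28: h_left=-1, h_right=3, diff=4 [FAIL (|-1-3|=4 > 1)], height=4
  node 21: h_left=-1, h_right=4, diff=5 [FAIL (|-1-4|=5 > 1)], height=5
  node 18: h_left=-1, h_right=5, diff=6 [FAIL (|-1-5|=6 > 1)], height=6
  node 17: h_left=-1, h_right=6, diff=7 [FAIL (|-1-6|=7 > 1)], height=7
  node 10: h_left=-1, h_right=7, diff=8 [FAIL (|-1-7|=8 > 1)], height=8
  node 6: h_left=-1, h_right=8, diff=9 [FAIL (|-1-8|=9 > 1)], height=9
  node 5: h_left=-1, h_right=9, diff=10 [FAIL (|-1-9|=10 > 1)], height=10
  node 2: h_left=-1, h_right=10, diff=11 [FAIL (|-1-10|=11 > 1)], height=11
Node 32 violates the condition: |-1 - 1| = 2 > 1.
Result: Not balanced


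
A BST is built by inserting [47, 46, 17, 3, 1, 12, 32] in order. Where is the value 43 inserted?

Starting tree (level order): [47, 46, None, 17, None, 3, 32, 1, 12]
Insertion path: 47 -> 46 -> 17 -> 32
Result: insert 43 as right child of 32
Final tree (level order): [47, 46, None, 17, None, 3, 32, 1, 12, None, 43]


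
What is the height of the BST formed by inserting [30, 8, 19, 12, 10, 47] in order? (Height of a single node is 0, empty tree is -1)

Insertion order: [30, 8, 19, 12, 10, 47]
Tree (level-order array): [30, 8, 47, None, 19, None, None, 12, None, 10]
Compute height bottom-up (empty subtree = -1):
  height(10) = 1 + max(-1, -1) = 0
  height(12) = 1 + max(0, -1) = 1
  height(19) = 1 + max(1, -1) = 2
  height(8) = 1 + max(-1, 2) = 3
  height(47) = 1 + max(-1, -1) = 0
  height(30) = 1 + max(3, 0) = 4
Height = 4


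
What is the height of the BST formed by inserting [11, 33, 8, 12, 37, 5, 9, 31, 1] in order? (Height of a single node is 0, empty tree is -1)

Insertion order: [11, 33, 8, 12, 37, 5, 9, 31, 1]
Tree (level-order array): [11, 8, 33, 5, 9, 12, 37, 1, None, None, None, None, 31]
Compute height bottom-up (empty subtree = -1):
  height(1) = 1 + max(-1, -1) = 0
  height(5) = 1 + max(0, -1) = 1
  height(9) = 1 + max(-1, -1) = 0
  height(8) = 1 + max(1, 0) = 2
  height(31) = 1 + max(-1, -1) = 0
  height(12) = 1 + max(-1, 0) = 1
  height(37) = 1 + max(-1, -1) = 0
  height(33) = 1 + max(1, 0) = 2
  height(11) = 1 + max(2, 2) = 3
Height = 3


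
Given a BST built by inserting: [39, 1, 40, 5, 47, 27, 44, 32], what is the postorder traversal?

Tree insertion order: [39, 1, 40, 5, 47, 27, 44, 32]
Tree (level-order array): [39, 1, 40, None, 5, None, 47, None, 27, 44, None, None, 32]
Postorder traversal: [32, 27, 5, 1, 44, 47, 40, 39]


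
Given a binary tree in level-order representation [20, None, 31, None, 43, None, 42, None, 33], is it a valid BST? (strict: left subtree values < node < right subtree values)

Level-order array: [20, None, 31, None, 43, None, 42, None, 33]
Validate using subtree bounds (lo, hi): at each node, require lo < value < hi,
then recurse left with hi=value and right with lo=value.
Preorder trace (stopping at first violation):
  at node 20 with bounds (-inf, +inf): OK
  at node 31 with bounds (20, +inf): OK
  at node 43 with bounds (31, +inf): OK
  at node 42 with bounds (43, +inf): VIOLATION
Node 42 violates its bound: not (43 < 42 < +inf).
Result: Not a valid BST


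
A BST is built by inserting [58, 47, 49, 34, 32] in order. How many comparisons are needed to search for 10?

Search path for 10: 58 -> 47 -> 34 -> 32
Found: False
Comparisons: 4


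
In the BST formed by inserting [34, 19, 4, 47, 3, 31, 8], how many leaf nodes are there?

Tree built from: [34, 19, 4, 47, 3, 31, 8]
Tree (level-order array): [34, 19, 47, 4, 31, None, None, 3, 8]
Rule: A leaf has 0 children.
Per-node child counts:
  node 34: 2 child(ren)
  node 19: 2 child(ren)
  node 4: 2 child(ren)
  node 3: 0 child(ren)
  node 8: 0 child(ren)
  node 31: 0 child(ren)
  node 47: 0 child(ren)
Matching nodes: [3, 8, 31, 47]
Count of leaf nodes: 4


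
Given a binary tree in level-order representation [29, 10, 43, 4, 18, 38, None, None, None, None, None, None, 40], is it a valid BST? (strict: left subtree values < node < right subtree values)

Level-order array: [29, 10, 43, 4, 18, 38, None, None, None, None, None, None, 40]
Validate using subtree bounds (lo, hi): at each node, require lo < value < hi,
then recurse left with hi=value and right with lo=value.
Preorder trace (stopping at first violation):
  at node 29 with bounds (-inf, +inf): OK
  at node 10 with bounds (-inf, 29): OK
  at node 4 with bounds (-inf, 10): OK
  at node 18 with bounds (10, 29): OK
  at node 43 with bounds (29, +inf): OK
  at node 38 with bounds (29, 43): OK
  at node 40 with bounds (38, 43): OK
No violation found at any node.
Result: Valid BST


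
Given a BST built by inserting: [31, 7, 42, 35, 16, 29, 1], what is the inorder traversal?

Tree insertion order: [31, 7, 42, 35, 16, 29, 1]
Tree (level-order array): [31, 7, 42, 1, 16, 35, None, None, None, None, 29]
Inorder traversal: [1, 7, 16, 29, 31, 35, 42]


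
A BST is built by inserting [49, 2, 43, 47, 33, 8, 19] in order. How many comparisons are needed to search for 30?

Search path for 30: 49 -> 2 -> 43 -> 33 -> 8 -> 19
Found: False
Comparisons: 6


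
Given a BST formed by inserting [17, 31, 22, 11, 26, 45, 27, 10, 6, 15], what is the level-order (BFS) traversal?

Tree insertion order: [17, 31, 22, 11, 26, 45, 27, 10, 6, 15]
Tree (level-order array): [17, 11, 31, 10, 15, 22, 45, 6, None, None, None, None, 26, None, None, None, None, None, 27]
BFS from the root, enqueuing left then right child of each popped node:
  queue [17] -> pop 17, enqueue [11, 31], visited so far: [17]
  queue [11, 31] -> pop 11, enqueue [10, 15], visited so far: [17, 11]
  queue [31, 10, 15] -> pop 31, enqueue [22, 45], visited so far: [17, 11, 31]
  queue [10, 15, 22, 45] -> pop 10, enqueue [6], visited so far: [17, 11, 31, 10]
  queue [15, 22, 45, 6] -> pop 15, enqueue [none], visited so far: [17, 11, 31, 10, 15]
  queue [22, 45, 6] -> pop 22, enqueue [26], visited so far: [17, 11, 31, 10, 15, 22]
  queue [45, 6, 26] -> pop 45, enqueue [none], visited so far: [17, 11, 31, 10, 15, 22, 45]
  queue [6, 26] -> pop 6, enqueue [none], visited so far: [17, 11, 31, 10, 15, 22, 45, 6]
  queue [26] -> pop 26, enqueue [27], visited so far: [17, 11, 31, 10, 15, 22, 45, 6, 26]
  queue [27] -> pop 27, enqueue [none], visited so far: [17, 11, 31, 10, 15, 22, 45, 6, 26, 27]
Result: [17, 11, 31, 10, 15, 22, 45, 6, 26, 27]


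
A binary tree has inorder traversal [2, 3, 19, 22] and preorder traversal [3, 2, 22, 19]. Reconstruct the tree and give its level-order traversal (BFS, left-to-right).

Inorder:  [2, 3, 19, 22]
Preorder: [3, 2, 22, 19]
Algorithm: preorder visits root first, so consume preorder in order;
for each root, split the current inorder slice at that value into
left-subtree inorder and right-subtree inorder, then recurse.
Recursive splits:
  root=3; inorder splits into left=[2], right=[19, 22]
  root=2; inorder splits into left=[], right=[]
  root=22; inorder splits into left=[19], right=[]
  root=19; inorder splits into left=[], right=[]
Reconstructed level-order: [3, 2, 22, 19]


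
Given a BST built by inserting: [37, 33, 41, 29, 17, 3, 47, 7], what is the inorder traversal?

Tree insertion order: [37, 33, 41, 29, 17, 3, 47, 7]
Tree (level-order array): [37, 33, 41, 29, None, None, 47, 17, None, None, None, 3, None, None, 7]
Inorder traversal: [3, 7, 17, 29, 33, 37, 41, 47]


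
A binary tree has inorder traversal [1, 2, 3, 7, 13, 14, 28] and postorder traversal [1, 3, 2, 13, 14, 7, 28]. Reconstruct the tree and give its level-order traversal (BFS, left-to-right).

Inorder:   [1, 2, 3, 7, 13, 14, 28]
Postorder: [1, 3, 2, 13, 14, 7, 28]
Algorithm: postorder visits root last, so walk postorder right-to-left;
each value is the root of the current inorder slice — split it at that
value, recurse on the right subtree first, then the left.
Recursive splits:
  root=28; inorder splits into left=[1, 2, 3, 7, 13, 14], right=[]
  root=7; inorder splits into left=[1, 2, 3], right=[13, 14]
  root=14; inorder splits into left=[13], right=[]
  root=13; inorder splits into left=[], right=[]
  root=2; inorder splits into left=[1], right=[3]
  root=3; inorder splits into left=[], right=[]
  root=1; inorder splits into left=[], right=[]
Reconstructed level-order: [28, 7, 2, 14, 1, 3, 13]


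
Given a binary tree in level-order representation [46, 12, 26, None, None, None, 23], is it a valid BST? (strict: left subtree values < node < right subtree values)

Level-order array: [46, 12, 26, None, None, None, 23]
Validate using subtree bounds (lo, hi): at each node, require lo < value < hi,
then recurse left with hi=value and right with lo=value.
Preorder trace (stopping at first violation):
  at node 46 with bounds (-inf, +inf): OK
  at node 12 with bounds (-inf, 46): OK
  at node 26 with bounds (46, +inf): VIOLATION
Node 26 violates its bound: not (46 < 26 < +inf).
Result: Not a valid BST


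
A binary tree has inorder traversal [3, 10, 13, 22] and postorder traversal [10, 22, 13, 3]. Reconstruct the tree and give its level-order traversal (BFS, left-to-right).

Inorder:   [3, 10, 13, 22]
Postorder: [10, 22, 13, 3]
Algorithm: postorder visits root last, so walk postorder right-to-left;
each value is the root of the current inorder slice — split it at that
value, recurse on the right subtree first, then the left.
Recursive splits:
  root=3; inorder splits into left=[], right=[10, 13, 22]
  root=13; inorder splits into left=[10], right=[22]
  root=22; inorder splits into left=[], right=[]
  root=10; inorder splits into left=[], right=[]
Reconstructed level-order: [3, 13, 10, 22]


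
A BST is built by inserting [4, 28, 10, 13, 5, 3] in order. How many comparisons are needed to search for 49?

Search path for 49: 4 -> 28
Found: False
Comparisons: 2


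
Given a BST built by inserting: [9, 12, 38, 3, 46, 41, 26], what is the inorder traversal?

Tree insertion order: [9, 12, 38, 3, 46, 41, 26]
Tree (level-order array): [9, 3, 12, None, None, None, 38, 26, 46, None, None, 41]
Inorder traversal: [3, 9, 12, 26, 38, 41, 46]


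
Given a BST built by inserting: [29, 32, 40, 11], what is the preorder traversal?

Tree insertion order: [29, 32, 40, 11]
Tree (level-order array): [29, 11, 32, None, None, None, 40]
Preorder traversal: [29, 11, 32, 40]


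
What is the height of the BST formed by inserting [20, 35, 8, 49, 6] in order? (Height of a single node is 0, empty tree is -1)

Insertion order: [20, 35, 8, 49, 6]
Tree (level-order array): [20, 8, 35, 6, None, None, 49]
Compute height bottom-up (empty subtree = -1):
  height(6) = 1 + max(-1, -1) = 0
  height(8) = 1 + max(0, -1) = 1
  height(49) = 1 + max(-1, -1) = 0
  height(35) = 1 + max(-1, 0) = 1
  height(20) = 1 + max(1, 1) = 2
Height = 2


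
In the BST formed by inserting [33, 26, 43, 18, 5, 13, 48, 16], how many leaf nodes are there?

Tree built from: [33, 26, 43, 18, 5, 13, 48, 16]
Tree (level-order array): [33, 26, 43, 18, None, None, 48, 5, None, None, None, None, 13, None, 16]
Rule: A leaf has 0 children.
Per-node child counts:
  node 33: 2 child(ren)
  node 26: 1 child(ren)
  node 18: 1 child(ren)
  node 5: 1 child(ren)
  node 13: 1 child(ren)
  node 16: 0 child(ren)
  node 43: 1 child(ren)
  node 48: 0 child(ren)
Matching nodes: [16, 48]
Count of leaf nodes: 2


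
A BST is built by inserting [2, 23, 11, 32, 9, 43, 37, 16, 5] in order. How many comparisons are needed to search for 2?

Search path for 2: 2
Found: True
Comparisons: 1


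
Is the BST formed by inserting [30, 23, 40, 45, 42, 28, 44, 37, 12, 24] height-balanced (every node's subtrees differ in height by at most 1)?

Tree (level-order array): [30, 23, 40, 12, 28, 37, 45, None, None, 24, None, None, None, 42, None, None, None, None, 44]
Definition: a tree is height-balanced if, at every node, |h(left) - h(right)| <= 1 (empty subtree has height -1).
Bottom-up per-node check:
  node 12: h_left=-1, h_right=-1, diff=0 [OK], height=0
  node 24: h_left=-1, h_right=-1, diff=0 [OK], height=0
  node 28: h_left=0, h_right=-1, diff=1 [OK], height=1
  node 23: h_left=0, h_right=1, diff=1 [OK], height=2
  node 37: h_left=-1, h_right=-1, diff=0 [OK], height=0
  node 44: h_left=-1, h_right=-1, diff=0 [OK], height=0
  node 42: h_left=-1, h_right=0, diff=1 [OK], height=1
  node 45: h_left=1, h_right=-1, diff=2 [FAIL (|1--1|=2 > 1)], height=2
  node 40: h_left=0, h_right=2, diff=2 [FAIL (|0-2|=2 > 1)], height=3
  node 30: h_left=2, h_right=3, diff=1 [OK], height=4
Node 45 violates the condition: |1 - -1| = 2 > 1.
Result: Not balanced


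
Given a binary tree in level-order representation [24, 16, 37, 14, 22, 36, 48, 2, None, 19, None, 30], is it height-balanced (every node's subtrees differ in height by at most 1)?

Tree (level-order array): [24, 16, 37, 14, 22, 36, 48, 2, None, 19, None, 30]
Definition: a tree is height-balanced if, at every node, |h(left) - h(right)| <= 1 (empty subtree has height -1).
Bottom-up per-node check:
  node 2: h_left=-1, h_right=-1, diff=0 [OK], height=0
  node 14: h_left=0, h_right=-1, diff=1 [OK], height=1
  node 19: h_left=-1, h_right=-1, diff=0 [OK], height=0
  node 22: h_left=0, h_right=-1, diff=1 [OK], height=1
  node 16: h_left=1, h_right=1, diff=0 [OK], height=2
  node 30: h_left=-1, h_right=-1, diff=0 [OK], height=0
  node 36: h_left=0, h_right=-1, diff=1 [OK], height=1
  node 48: h_left=-1, h_right=-1, diff=0 [OK], height=0
  node 37: h_left=1, h_right=0, diff=1 [OK], height=2
  node 24: h_left=2, h_right=2, diff=0 [OK], height=3
All nodes satisfy the balance condition.
Result: Balanced


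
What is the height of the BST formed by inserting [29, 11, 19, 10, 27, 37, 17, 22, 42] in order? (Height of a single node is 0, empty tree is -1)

Insertion order: [29, 11, 19, 10, 27, 37, 17, 22, 42]
Tree (level-order array): [29, 11, 37, 10, 19, None, 42, None, None, 17, 27, None, None, None, None, 22]
Compute height bottom-up (empty subtree = -1):
  height(10) = 1 + max(-1, -1) = 0
  height(17) = 1 + max(-1, -1) = 0
  height(22) = 1 + max(-1, -1) = 0
  height(27) = 1 + max(0, -1) = 1
  height(19) = 1 + max(0, 1) = 2
  height(11) = 1 + max(0, 2) = 3
  height(42) = 1 + max(-1, -1) = 0
  height(37) = 1 + max(-1, 0) = 1
  height(29) = 1 + max(3, 1) = 4
Height = 4


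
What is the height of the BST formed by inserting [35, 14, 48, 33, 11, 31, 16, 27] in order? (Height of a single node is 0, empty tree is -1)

Insertion order: [35, 14, 48, 33, 11, 31, 16, 27]
Tree (level-order array): [35, 14, 48, 11, 33, None, None, None, None, 31, None, 16, None, None, 27]
Compute height bottom-up (empty subtree = -1):
  height(11) = 1 + max(-1, -1) = 0
  height(27) = 1 + max(-1, -1) = 0
  height(16) = 1 + max(-1, 0) = 1
  height(31) = 1 + max(1, -1) = 2
  height(33) = 1 + max(2, -1) = 3
  height(14) = 1 + max(0, 3) = 4
  height(48) = 1 + max(-1, -1) = 0
  height(35) = 1 + max(4, 0) = 5
Height = 5


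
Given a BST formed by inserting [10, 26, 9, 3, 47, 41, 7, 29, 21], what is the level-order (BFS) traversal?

Tree insertion order: [10, 26, 9, 3, 47, 41, 7, 29, 21]
Tree (level-order array): [10, 9, 26, 3, None, 21, 47, None, 7, None, None, 41, None, None, None, 29]
BFS from the root, enqueuing left then right child of each popped node:
  queue [10] -> pop 10, enqueue [9, 26], visited so far: [10]
  queue [9, 26] -> pop 9, enqueue [3], visited so far: [10, 9]
  queue [26, 3] -> pop 26, enqueue [21, 47], visited so far: [10, 9, 26]
  queue [3, 21, 47] -> pop 3, enqueue [7], visited so far: [10, 9, 26, 3]
  queue [21, 47, 7] -> pop 21, enqueue [none], visited so far: [10, 9, 26, 3, 21]
  queue [47, 7] -> pop 47, enqueue [41], visited so far: [10, 9, 26, 3, 21, 47]
  queue [7, 41] -> pop 7, enqueue [none], visited so far: [10, 9, 26, 3, 21, 47, 7]
  queue [41] -> pop 41, enqueue [29], visited so far: [10, 9, 26, 3, 21, 47, 7, 41]
  queue [29] -> pop 29, enqueue [none], visited so far: [10, 9, 26, 3, 21, 47, 7, 41, 29]
Result: [10, 9, 26, 3, 21, 47, 7, 41, 29]
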